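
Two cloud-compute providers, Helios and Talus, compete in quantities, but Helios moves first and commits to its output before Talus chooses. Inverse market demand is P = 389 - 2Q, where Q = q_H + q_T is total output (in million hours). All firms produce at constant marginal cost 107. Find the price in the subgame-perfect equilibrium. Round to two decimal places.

The follower Talus best-responds to any q_H: π_T = (389 - 2Q)q_T - 107q_T.
∂π_T/∂q_T = 282 - 2q_H - 4q_T = 0 gives the reaction function q_T = (282 - 2q_H)/4.
Helios substitutes q_T(q_H) into its own profit: π_H = q_H(389 - 2q_H - (282 - 2q_H)/2) - 107q_H = (248 - q_H)q_H - 107q_H.
The leader's first-order condition 141 - 2q_H = 0 yields q_H = 141/2.
Then q_T = (282 - 2·(141/2))/4 = 141/4.
Total output Q = 423/4, so price P = 389 - 2·(423/4) = 355/2.

177.50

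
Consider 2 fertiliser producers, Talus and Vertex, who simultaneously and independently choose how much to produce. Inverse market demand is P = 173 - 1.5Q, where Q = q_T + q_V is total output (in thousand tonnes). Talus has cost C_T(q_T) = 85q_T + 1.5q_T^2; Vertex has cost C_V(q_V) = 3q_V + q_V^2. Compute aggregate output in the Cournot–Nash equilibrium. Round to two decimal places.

38.67

Talus's profit: π_T = (173 - 1.5Q)q_T - (85q_T + (3/2)q_T²). Setting ∂π_T/∂q_T = 0: 88 - 6q_T - (3/2)(q_V) = 0.
Vertex's first-order condition: 170 - 5q_V - (3/2)(q_T) = 0.
Best responses: q_T = (88 - (3/2)q_V)/6, q_V = (170 - (3/2)q_T)/5.
Solving the pair: q_T = 20/3, q_V = 32.
Total output Q = 20/3 + 32 = 116/3.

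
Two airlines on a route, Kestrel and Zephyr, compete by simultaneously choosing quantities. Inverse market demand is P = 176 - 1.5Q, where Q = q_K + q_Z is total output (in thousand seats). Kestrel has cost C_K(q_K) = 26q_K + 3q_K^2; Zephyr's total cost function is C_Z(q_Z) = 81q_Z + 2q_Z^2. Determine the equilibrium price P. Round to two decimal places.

Kestrel's profit: π_K = (176 - 1.5Q)q_K - (26q_K + 3q_K²). Setting ∂π_K/∂q_K = 0: 150 - 9q_K - (3/2)(q_Z) = 0.
Zephyr's first-order condition: 95 - 7q_Z - (3/2)(q_K) = 0.
So q_K = (150 - (3/2)q_Z)/9 and q_Z = (95 - (3/2)q_K)/7.
Substituting one into the other gives q_K = 1210/81 and q_Z = 280/27.
Total output Q = 25.3086, so price P = 176 - (3/2)·25.3086 = 138.0370.

138.04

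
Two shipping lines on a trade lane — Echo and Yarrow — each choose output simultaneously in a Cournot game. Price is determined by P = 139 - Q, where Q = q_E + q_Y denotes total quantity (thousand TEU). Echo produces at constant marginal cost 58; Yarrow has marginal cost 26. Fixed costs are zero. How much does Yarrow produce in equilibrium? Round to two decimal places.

48.33

Echo's profit: π_E = (139 - Q)q_E - (58q_E). Setting ∂π_E/∂q_E = 0: 81 - 2q_E - (q_Y) = 0.
Yarrow's first-order condition: 113 - 2q_Y - (q_E) = 0.
Rearranging gives the reaction functions q_E = (81 - q_Y)/2 and q_Y = (113 - q_E)/2.
Solving the pair: q_E = 49/3, q_Y = 145/3.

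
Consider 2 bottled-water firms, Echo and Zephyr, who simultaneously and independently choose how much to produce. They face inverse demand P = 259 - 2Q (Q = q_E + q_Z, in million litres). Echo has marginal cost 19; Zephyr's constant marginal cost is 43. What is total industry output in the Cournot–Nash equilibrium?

Echo's profit: π_E = (259 - 2Q)q_E - (19q_E). Setting ∂π_E/∂q_E = 0: 240 - 4q_E - 2(q_Z) = 0.
Zephyr's first-order condition: 216 - 4q_Z - 2(q_E) = 0.
Rearranging gives the reaction functions q_E = (240 - 2q_Z)/4 and q_Z = (216 - 2q_E)/4.
Substituting one into the other gives q_E = 44 and q_Z = 32.
Total output Q = 44 + 32 = 76.

76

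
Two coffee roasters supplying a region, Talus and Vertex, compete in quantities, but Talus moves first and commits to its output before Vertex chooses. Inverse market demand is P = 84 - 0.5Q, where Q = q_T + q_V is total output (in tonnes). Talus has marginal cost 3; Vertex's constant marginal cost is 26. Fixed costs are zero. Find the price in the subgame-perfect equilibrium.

The follower Vertex best-responds to any q_T: π_V = (84 - 0.5Q)q_V - 26q_V.
∂π_V/∂q_V = 58 - (1/2)q_T - q_V = 0 gives the reaction function q_V = (58 - (1/2)q_T).
The leader anticipates this reaction. Substituting into P = 84 - 0.5Q gives P = 55 - (1/4)q_T, so π_T = (55 - (1/4)q_T)q_T - 3q_T.
Maximising: ∂π_T/∂q_T = 52 - (1/2)q_T = 0, giving q_T = 104.
Then q_V = (58 - (1/2)·104) = 6.
Total output Q = 110, so price P = 84 - (1/2)·110 = 29.

29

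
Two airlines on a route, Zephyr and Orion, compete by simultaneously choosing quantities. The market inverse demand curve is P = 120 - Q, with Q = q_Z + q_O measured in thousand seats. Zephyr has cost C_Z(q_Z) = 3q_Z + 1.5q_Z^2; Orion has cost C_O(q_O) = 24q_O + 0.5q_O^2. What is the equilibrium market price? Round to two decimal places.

Zephyr's profit: π_Z = (120 - Q)q_Z - (3q_Z + (3/2)q_Z²). Setting ∂π_Z/∂q_Z = 0: 117 - 5q_Z - (q_O) = 0.
Orion's profit: π_O = (120 - Q)q_O - (24q_O + (1/2)q_O²). Setting ∂π_O/∂q_O = 0: 96 - 3q_O - (q_Z) = 0.
Rearranging gives the reaction functions q_Z = (117 - q_O)/5 and q_O = (96 - q_Z)/3.
Solving the pair: q_Z = 255/14, q_O = 363/14.
Total output Q = 309/7, so price P = 120 - 309/7 = 531/7.

75.86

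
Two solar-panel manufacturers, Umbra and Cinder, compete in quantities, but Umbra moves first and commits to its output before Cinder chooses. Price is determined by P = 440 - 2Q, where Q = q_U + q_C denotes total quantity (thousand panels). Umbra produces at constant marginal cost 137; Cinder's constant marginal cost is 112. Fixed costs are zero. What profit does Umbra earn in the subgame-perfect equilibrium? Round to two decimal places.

4830.25

The follower Cinder best-responds to any q_U: π_C = (440 - 2Q)q_C - 112q_C.
∂π_C/∂q_C = 328 - 2q_U - 4q_C = 0 gives the reaction function q_C = (328 - 2q_U)/4.
The leader anticipates this reaction. Substituting into P = 440 - 2Q gives P = 276 - q_U, so π_U = (276 - q_U)q_U - 137q_U.
The leader's first-order condition 139 - 2q_U = 0 yields q_U = 139/2.
Then q_C = (328 - 2·(139/2))/4 = 189/4.
Price P = 440 - 2·(467/4) = 413/2.
Umbra's profit: (413/2 - 137)·(139/2) = 4830.2500.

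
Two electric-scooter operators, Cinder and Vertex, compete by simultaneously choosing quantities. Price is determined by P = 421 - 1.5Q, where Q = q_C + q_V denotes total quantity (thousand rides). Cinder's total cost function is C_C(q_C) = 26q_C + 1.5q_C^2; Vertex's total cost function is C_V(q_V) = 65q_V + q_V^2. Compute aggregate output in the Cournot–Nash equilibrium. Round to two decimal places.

107.55

Cinder's profit: π_C = (421 - 1.5Q)q_C - (26q_C + (3/2)q_C²). Setting ∂π_C/∂q_C = 0: 395 - 6q_C - (3/2)(q_V) = 0.
Vertex's profit: π_V = (421 - 1.5Q)q_V - (65q_V + q_V²). Setting ∂π_V/∂q_V = 0: 356 - 5q_V - (3/2)(q_C) = 0.
Best responses: q_C = (395 - (3/2)q_V)/6, q_V = (356 - (3/2)q_C)/5.
Substituting one into the other gives q_C = 51.9279 and q_V = 55.6216.
Total output Q = 51.9279 + 55.6216 = 107.5495.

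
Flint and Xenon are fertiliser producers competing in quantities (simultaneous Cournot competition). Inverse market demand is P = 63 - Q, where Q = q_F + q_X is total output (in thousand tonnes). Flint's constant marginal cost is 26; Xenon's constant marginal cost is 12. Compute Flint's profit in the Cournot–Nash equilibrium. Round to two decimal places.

58.78

Flint's profit: π_F = (63 - Q)q_F - (26q_F). Setting ∂π_F/∂q_F = 0: 37 - 2q_F - (q_X) = 0.
Xenon's first-order condition: 51 - 2q_X - (q_F) = 0.
So q_F = (37 - q_X)/2 and q_X = (51 - q_F)/2.
Substituting one into the other gives q_F = 23/3 and q_X = 65/3.
Price P = 63 - 88/3 = 101/3.
Flint's profit: (101/3 - 26)·(23/3) = 529/9.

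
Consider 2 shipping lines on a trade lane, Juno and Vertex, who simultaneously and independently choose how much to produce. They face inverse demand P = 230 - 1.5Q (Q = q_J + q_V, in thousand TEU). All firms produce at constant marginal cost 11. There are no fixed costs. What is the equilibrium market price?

84

A representative firm's profit is π_i = q_i(230 - 1.5Q) - 11q_i.
First-order condition (treating rivals' output as given): 219 - 3q_i - (3/2)q_j = 0.
With identical firms every q_j equals q_i, so q_j = q_i and 219 = (9/2)q_i, giving q_i = 146/3.
Total output Q = 292/3, so price P = 230 - (3/2)·(292/3) = 84.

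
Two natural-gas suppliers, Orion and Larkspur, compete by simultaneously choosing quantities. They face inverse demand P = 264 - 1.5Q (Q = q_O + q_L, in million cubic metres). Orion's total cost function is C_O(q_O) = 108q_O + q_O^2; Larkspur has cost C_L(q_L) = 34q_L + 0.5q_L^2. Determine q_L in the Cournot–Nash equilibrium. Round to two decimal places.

51.61

Orion's profit: π_O = (264 - 1.5Q)q_O - (108q_O + q_O²). Setting ∂π_O/∂q_O = 0: 156 - 5q_O - (3/2)(q_L) = 0.
Larkspur's first-order condition: 230 - 4q_L - (3/2)(q_O) = 0.
So q_O = (156 - (3/2)q_L)/5 and q_L = (230 - (3/2)q_O)/4.
Solving the pair: q_O = 1116/71, q_L = 51.6056.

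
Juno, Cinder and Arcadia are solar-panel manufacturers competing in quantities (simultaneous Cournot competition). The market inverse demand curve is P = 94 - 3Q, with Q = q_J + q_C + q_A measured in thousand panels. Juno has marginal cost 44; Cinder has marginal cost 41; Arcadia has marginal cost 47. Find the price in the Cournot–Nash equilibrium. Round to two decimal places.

Juno's profit: π_J = (94 - 3Q)q_J - (44q_J). Setting ∂π_J/∂q_J = 0: 50 - 6q_J - 3(q_C + q_A) = 0.
Cinder's profit: π_C = (94 - 3Q)q_C - (41q_C). Setting ∂π_C/∂q_C = 0: 53 - 6q_C - 3(q_J + q_A) = 0.
Arcadia's first-order condition: 47 - 6q_A - 3(q_J + q_C) = 0.
Adding the 3 first-order conditions: 150 − 12Q = 0, so Q = 25/2.
Back-substituting: q_J = (50 − 75/2)/3 = 25/6, q_C = (53 − 75/2)/3 = 31/6, q_A = (47 − 75/2)/3 = 19/6.
Total output Q = 25/2, so price P = 94 - 3·(25/2) = 113/2.

56.50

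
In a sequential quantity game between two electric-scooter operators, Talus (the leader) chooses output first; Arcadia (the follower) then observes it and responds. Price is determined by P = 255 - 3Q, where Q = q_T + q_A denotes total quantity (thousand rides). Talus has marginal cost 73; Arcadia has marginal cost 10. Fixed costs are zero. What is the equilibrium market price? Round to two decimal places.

102.75

The follower Arcadia best-responds to any q_T: π_A = (255 - 3Q)q_A - 10q_A.
Setting the follower's marginal profit to zero, 245 - 3q_T - 6q_A = 0, i.e. q_A = (245 - 3q_T)/6.
Talus substitutes q_A(q_T) into its own profit: π_T = q_T(255 - 3q_T - (245 - 3q_T)/2) - 73q_T = (265/2 - (3/2)q_T)q_T - 73q_T.
Leader FOC: 119/2 - 3q_T = 0, so q_T = 119/6.
Then q_A = (245 - 3·(119/6))/6 = 371/12.
Total output Q = 203/4, so price P = 255 - 3·(203/4) = 411/4.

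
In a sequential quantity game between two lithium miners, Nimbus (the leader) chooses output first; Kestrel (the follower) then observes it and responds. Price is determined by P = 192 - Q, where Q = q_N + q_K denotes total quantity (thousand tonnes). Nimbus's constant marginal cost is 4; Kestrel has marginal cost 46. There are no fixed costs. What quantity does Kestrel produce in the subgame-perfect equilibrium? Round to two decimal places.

15.50

The follower Kestrel best-responds to any q_N: π_K = (192 - Q)q_K - 46q_K.
Setting the follower's marginal profit to zero, 146 - q_N - 2q_K = 0, i.e. q_K = (146 - q_N)/2.
The leader anticipates this reaction. Substituting into P = 192 - Q gives P = 119 - (1/2)q_N, so π_N = (119 - (1/2)q_N)q_N - 4q_N.
Leader FOC: 115 - q_N = 0, so q_N = 115.
Then q_K = (146 - 115)/2 = 31/2.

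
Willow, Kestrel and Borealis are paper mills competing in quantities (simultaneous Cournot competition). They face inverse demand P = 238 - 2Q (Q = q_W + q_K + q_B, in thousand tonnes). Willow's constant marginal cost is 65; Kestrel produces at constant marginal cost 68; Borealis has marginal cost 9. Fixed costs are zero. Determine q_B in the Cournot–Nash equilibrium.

43

Willow's profit: π_W = (238 - 2Q)q_W - (65q_W). Setting ∂π_W/∂q_W = 0: 173 - 4q_W - 2(q_K + q_B) = 0.
Kestrel's profit: π_K = (238 - 2Q)q_K - (68q_K). Setting ∂π_K/∂q_K = 0: 170 - 4q_K - 2(q_W + q_B) = 0.
Borealis's profit: π_B = (238 - 2Q)q_B - (9q_B). Setting ∂π_B/∂q_B = 0: 229 - 4q_B - 2(q_W + q_K) = 0.
Summing all 3 equations gives 572 − 8Q = 0, hence Q = 143/2.
Back-substituting: q_W = (173 − 143)/2 = 15, q_K = (170 − 143)/2 = 27/2, q_B = (229 − 143)/2 = 43.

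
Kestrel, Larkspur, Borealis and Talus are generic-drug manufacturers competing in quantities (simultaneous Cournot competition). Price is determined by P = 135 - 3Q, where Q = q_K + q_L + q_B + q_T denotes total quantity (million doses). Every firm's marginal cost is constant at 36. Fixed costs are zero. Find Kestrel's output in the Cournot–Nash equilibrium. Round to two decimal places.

A representative firm's profit is π_i = q_i(135 - 3Q) - 36q_i.
First-order condition (treating rivals' output as given): 99 - 6q_i - 3·Σ_{j≠i} q_j = 0.
With identical firms every q_j equals q_i, so Σ_{j≠i} q_j = 3q_i and 99 = 15q_i, giving q_i = 33/5.

6.60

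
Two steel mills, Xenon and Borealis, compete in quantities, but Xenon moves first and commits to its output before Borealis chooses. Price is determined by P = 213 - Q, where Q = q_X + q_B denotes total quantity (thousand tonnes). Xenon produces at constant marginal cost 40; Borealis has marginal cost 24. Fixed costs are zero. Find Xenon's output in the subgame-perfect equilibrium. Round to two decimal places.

78.50

The follower Borealis best-responds to any q_X: π_B = (213 - Q)q_B - 24q_B.
∂π_B/∂q_B = 189 - q_X - 2q_B = 0 gives the reaction function q_B = (189 - q_X)/2.
The leader anticipates this reaction. Substituting into P = 213 - Q gives P = 237/2 - (1/2)q_X, so π_X = (237/2 - (1/2)q_X)q_X - 40q_X.
Leader FOC: 157/2 - q_X = 0, so q_X = 157/2.
Then q_B = (189 - 157/2)/2 = 221/4.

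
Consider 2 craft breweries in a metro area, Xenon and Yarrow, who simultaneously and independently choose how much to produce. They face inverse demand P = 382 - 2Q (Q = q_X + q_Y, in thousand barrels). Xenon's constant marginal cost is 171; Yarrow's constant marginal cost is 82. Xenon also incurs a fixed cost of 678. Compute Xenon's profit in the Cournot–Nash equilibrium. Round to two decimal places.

Xenon's profit: π_X = (382 - 2Q)q_X - (171q_X). Setting ∂π_X/∂q_X = 0: 211 - 4q_X - 2(q_Y) = 0.
Yarrow's first-order condition: 300 - 4q_Y - 2(q_X) = 0.
Best responses: q_X = (211 - 2q_Y)/4, q_Y = (300 - 2q_X)/4.
Solving the pair: q_X = 61/3, q_Y = 389/6.
Price P = 382 - 2·(511/6) = 635/3.
Xenon's profit: (635/3 - 171)·(61/3) - 678 = 1340/9.

148.89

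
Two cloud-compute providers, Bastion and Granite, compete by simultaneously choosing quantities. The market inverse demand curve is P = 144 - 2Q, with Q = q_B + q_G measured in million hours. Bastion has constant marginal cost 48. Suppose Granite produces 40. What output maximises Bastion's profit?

4

With the rival's output fixed at 40, Bastion's profit is π_B = (144 - 2·40 - 2q_B)q_B - (48q_B) = (64 - 2q_B)q_B - (48q_B).
∂π_B/∂q_B = 16 - 4q_B = 0, so q_B = 4.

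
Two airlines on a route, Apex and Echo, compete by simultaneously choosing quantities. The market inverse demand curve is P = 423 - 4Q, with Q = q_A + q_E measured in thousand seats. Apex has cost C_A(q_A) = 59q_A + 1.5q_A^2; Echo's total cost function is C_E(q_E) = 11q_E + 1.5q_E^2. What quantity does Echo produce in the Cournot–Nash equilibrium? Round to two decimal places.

Apex's profit: π_A = (423 - 4Q)q_A - (59q_A + (3/2)q_A²). Setting ∂π_A/∂q_A = 0: 364 - 11q_A - 4(q_E) = 0.
Echo's first-order condition: 412 - 11q_E - 4(q_A) = 0.
Rearranging gives the reaction functions q_A = (364 - 4q_E)/11 and q_E = (412 - 4q_A)/11.
Solving the pair: q_A = 22.4381, q_E = 29.2952.

29.30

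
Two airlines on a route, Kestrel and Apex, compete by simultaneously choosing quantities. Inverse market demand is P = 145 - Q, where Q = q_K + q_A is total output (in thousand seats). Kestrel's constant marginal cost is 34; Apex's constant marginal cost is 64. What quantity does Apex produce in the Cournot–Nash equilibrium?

Kestrel's profit: π_K = (145 - Q)q_K - (34q_K). Setting ∂π_K/∂q_K = 0: 111 - 2q_K - (q_A) = 0.
Apex's first-order condition: 81 - 2q_A - (q_K) = 0.
Rearranging gives the reaction functions q_K = (111 - q_A)/2 and q_A = (81 - q_K)/2.
Substituting one into the other gives q_K = 47 and q_A = 17.

17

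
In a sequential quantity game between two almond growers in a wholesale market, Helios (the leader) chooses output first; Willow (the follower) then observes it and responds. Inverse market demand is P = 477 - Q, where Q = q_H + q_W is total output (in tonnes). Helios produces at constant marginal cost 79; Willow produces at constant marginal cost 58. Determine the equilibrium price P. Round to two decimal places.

The follower Willow best-responds to any q_H: π_W = (477 - Q)q_W - 58q_W.
∂π_W/∂q_W = 419 - q_H - 2q_W = 0 gives the reaction function q_W = (419 - q_H)/2.
Helios substitutes q_W(q_H) into its own profit: π_H = q_H(477 - q_H - (419 - q_H)/2) - 79q_H = (535/2 - (1/2)q_H)q_H - 79q_H.
The leader's first-order condition 377/2 - q_H = 0 yields q_H = 377/2.
Then q_W = (419 - 377/2)/2 = 461/4.
Total output Q = 1215/4, so price P = 477 - 1215/4 = 693/4.

173.25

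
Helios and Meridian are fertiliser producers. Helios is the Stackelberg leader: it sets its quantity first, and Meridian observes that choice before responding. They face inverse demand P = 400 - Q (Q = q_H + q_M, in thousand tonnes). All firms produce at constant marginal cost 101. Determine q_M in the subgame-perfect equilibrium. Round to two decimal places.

Solve by backward induction. Given q_H, the follower Meridian maximises π_M = (400 - q_H - q_M)q_M - 101q_M.
Setting the follower's marginal profit to zero, 299 - q_H - 2q_M = 0, i.e. q_M = (299 - q_H)/2.
Helios substitutes q_M(q_H) into its own profit: π_H = q_H(400 - q_H - (299 - q_H)/2) - 101q_H = (501/2 - (1/2)q_H)q_H - 101q_H.
Maximising: ∂π_H/∂q_H = 299/2 - q_H = 0, giving q_H = 299/2.
Then q_M = (299 - 299/2)/2 = 299/4.

74.75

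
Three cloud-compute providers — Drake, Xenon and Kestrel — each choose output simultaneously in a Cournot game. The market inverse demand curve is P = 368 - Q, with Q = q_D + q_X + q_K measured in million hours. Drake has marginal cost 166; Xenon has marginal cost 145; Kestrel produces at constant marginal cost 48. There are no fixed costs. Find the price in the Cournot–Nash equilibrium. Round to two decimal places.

181.75

Drake's profit: π_D = (368 - Q)q_D - (166q_D). Setting ∂π_D/∂q_D = 0: 202 - 2q_D - (q_X + q_K) = 0.
Xenon's profit: π_X = (368 - Q)q_X - (145q_X). Setting ∂π_X/∂q_X = 0: 223 - 2q_X - (q_D + q_K) = 0.
Kestrel's profit: π_K = (368 - Q)q_K - (48q_K). Setting ∂π_K/∂q_K = 0: 320 - 2q_K - (q_D + q_X) = 0.
Adding the 3 conditions: 745 − 2Q − 2Q = 0, i.e. Q = 745/4.
Back-substituting: q_D = (202 − 745/4) = 63/4, q_X = (223 − 745/4) = 147/4, q_K = (320 − 745/4) = 535/4.
Total output Q = 745/4, so price P = 368 - 745/4 = 727/4.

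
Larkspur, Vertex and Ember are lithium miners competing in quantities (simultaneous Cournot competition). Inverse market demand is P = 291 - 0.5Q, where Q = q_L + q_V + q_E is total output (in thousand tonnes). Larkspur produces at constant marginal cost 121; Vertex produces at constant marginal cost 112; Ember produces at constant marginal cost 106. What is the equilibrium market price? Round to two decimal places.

157.50

Larkspur's profit: π_L = (291 - 0.5Q)q_L - (121q_L). Setting ∂π_L/∂q_L = 0: 170 - q_L - (1/2)(q_V + q_E) = 0.
Vertex's profit: π_V = (291 - 0.5Q)q_V - (112q_V). Setting ∂π_V/∂q_V = 0: 179 - q_V - (1/2)(q_L + q_E) = 0.
Ember's first-order condition: 185 - q_E - (1/2)(q_L + q_V) = 0.
Adding the 3 first-order conditions: 534 − 2Q = 0, so Q = 267.
Back-substituting: q_L = (170 − 267/2)/(1/2) = 73, q_V = (179 − 267/2)/(1/2) = 91, q_E = (185 − 267/2)/(1/2) = 103.
Total output Q = 267, so price P = 291 - (1/2)·267 = 315/2.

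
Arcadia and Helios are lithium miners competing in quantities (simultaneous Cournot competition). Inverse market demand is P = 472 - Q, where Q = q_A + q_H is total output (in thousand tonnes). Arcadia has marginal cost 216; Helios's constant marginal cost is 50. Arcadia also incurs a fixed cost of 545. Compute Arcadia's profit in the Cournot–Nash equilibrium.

355

Arcadia's profit: π_A = (472 - Q)q_A - (216q_A). Setting ∂π_A/∂q_A = 0: 256 - 2q_A - (q_H) = 0.
Helios's first-order condition: 422 - 2q_H - (q_A) = 0.
So q_A = (256 - q_H)/2 and q_H = (422 - q_A)/2.
Substituting one into the other gives q_A = 30 and q_H = 196.
Price P = 472 - 226 = 246.
Arcadia's profit: (246 - 216)·30 - 545 = 355.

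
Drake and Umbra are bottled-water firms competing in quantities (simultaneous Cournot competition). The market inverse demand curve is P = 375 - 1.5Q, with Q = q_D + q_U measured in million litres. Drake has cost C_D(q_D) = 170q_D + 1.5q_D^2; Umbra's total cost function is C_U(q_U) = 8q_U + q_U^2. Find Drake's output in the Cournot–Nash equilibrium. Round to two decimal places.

17.10

Drake's profit: π_D = (375 - 1.5Q)q_D - (170q_D + (3/2)q_D²). Setting ∂π_D/∂q_D = 0: 205 - 6q_D - (3/2)(q_U) = 0.
Umbra's first-order condition: 367 - 5q_U - (3/2)(q_D) = 0.
Rearranging gives the reaction functions q_D = (205 - (3/2)q_U)/6 and q_U = (367 - (3/2)q_D)/5.
Substituting one into the other gives q_D = 1898/111 and q_U = 68.2703.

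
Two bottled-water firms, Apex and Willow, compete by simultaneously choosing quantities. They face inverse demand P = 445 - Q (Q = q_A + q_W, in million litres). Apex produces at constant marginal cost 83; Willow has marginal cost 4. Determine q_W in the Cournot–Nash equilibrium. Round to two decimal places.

173.33

Apex's profit: π_A = (445 - Q)q_A - (83q_A). Setting ∂π_A/∂q_A = 0: 362 - 2q_A - (q_W) = 0.
Willow's first-order condition: 441 - 2q_W - (q_A) = 0.
Rearranging gives the reaction functions q_A = (362 - q_W)/2 and q_W = (441 - q_A)/2.
Solving the pair: q_A = 283/3, q_W = 520/3.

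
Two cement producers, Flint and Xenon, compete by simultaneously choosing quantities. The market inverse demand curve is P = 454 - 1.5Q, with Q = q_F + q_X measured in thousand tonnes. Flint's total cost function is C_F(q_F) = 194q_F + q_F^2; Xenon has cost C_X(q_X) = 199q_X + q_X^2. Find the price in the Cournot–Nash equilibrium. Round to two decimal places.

335.15

Flint's profit: π_F = (454 - 1.5Q)q_F - (194q_F + q_F²). Setting ∂π_F/∂q_F = 0: 260 - 5q_F - (3/2)(q_X) = 0.
Xenon's profit: π_X = (454 - 1.5Q)q_X - (199q_X + q_X²). Setting ∂π_X/∂q_X = 0: 255 - 5q_X - (3/2)(q_F) = 0.
So q_F = (260 - (3/2)q_X)/5 and q_X = (255 - (3/2)q_F)/5.
Substituting one into the other gives q_F = 40.3297 and q_X = 38.9011.
Total output Q = 1030/13, so price P = 454 - (3/2)·(1030/13) = 335.1538.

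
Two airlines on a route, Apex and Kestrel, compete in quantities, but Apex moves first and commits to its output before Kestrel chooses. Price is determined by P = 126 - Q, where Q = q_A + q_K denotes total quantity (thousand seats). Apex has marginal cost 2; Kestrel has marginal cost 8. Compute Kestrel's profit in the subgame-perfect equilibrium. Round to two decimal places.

The follower Kestrel best-responds to any q_A: π_K = (126 - Q)q_K - 8q_K.
∂π_K/∂q_K = 118 - q_A - 2q_K = 0 gives the reaction function q_K = (118 - q_A)/2.
Apex substitutes q_K(q_A) into its own profit: π_A = q_A(126 - q_A - (118 - q_A)/2) - 2q_A = (67 - (1/2)q_A)q_A - 2q_A.
Maximising: ∂π_A/∂q_A = 65 - q_A = 0, giving q_A = 65.
Then q_K = (118 - 65)/2 = 53/2.
Price P = 126 - 183/2 = 69/2.
Kestrel's profit: (69/2 - 8)·(53/2) = 702.2500.

702.25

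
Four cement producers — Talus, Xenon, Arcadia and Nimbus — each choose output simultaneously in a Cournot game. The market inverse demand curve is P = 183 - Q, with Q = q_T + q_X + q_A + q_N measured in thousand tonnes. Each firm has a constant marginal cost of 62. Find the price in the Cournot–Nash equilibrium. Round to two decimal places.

86.20

Each firm earns π_i = (183 - Q)q_i - 62q_i.
First-order condition (treating rivals' output as given): 121 - 2q_i - Σ_{j≠i} q_j = 0.
With identical firms every q_j equals q_i, so Σ_{j≠i} q_j = 3q_i and 121 = 5q_i, giving q_i = 121/5.
Total output Q = 484/5, so price P = 183 - 484/5 = 431/5.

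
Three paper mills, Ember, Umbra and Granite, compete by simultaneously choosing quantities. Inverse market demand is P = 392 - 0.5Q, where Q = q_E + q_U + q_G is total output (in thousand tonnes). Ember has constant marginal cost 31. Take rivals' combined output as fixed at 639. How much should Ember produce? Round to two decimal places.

41.50

With rivals' combined output fixed at 639, Ember's profit is π_E = (392 - (1/2)·639 - (1/2)q_E)q_E - (31q_E) = (145/2 - (1/2)q_E)q_E - (31q_E).
∂π_E/∂q_E = 83/2 - q_E = 0, so q_E = 83/2.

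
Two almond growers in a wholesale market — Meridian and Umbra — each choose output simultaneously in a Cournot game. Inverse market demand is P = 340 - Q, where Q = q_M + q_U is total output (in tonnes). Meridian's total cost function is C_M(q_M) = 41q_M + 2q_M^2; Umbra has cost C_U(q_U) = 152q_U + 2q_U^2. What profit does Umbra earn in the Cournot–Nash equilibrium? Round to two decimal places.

Meridian's profit: π_M = (340 - Q)q_M - (41q_M + 2q_M²). Setting ∂π_M/∂q_M = 0: 299 - 6q_M - (q_U) = 0.
Umbra's profit: π_U = (340 - Q)q_U - (152q_U + 2q_U²). Setting ∂π_U/∂q_U = 0: 188 - 6q_U - (q_M) = 0.
Best responses: q_M = (299 - q_U)/6, q_U = (188 - q_M)/6.
Solving the pair: q_M = 1606/35, q_U = 829/35.
Price P = 340 - 487/7 = 1893/7.
Umbra's profit: (1893/7)·(829/35) - 152·(829/35) - 2(829/35)² = 1683.0392.

1683.04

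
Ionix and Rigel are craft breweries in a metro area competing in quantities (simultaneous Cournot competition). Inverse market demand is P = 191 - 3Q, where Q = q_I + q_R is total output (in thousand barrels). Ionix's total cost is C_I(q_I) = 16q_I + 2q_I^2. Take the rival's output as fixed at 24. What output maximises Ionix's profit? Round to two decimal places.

10.30

With the rival's output fixed at 24, Ionix's profit is π_I = (191 - 3·24 - 3q_I)q_I - (16q_I + 2q_I²) = (119 - 3q_I)q_I - (16q_I + 2q_I²).
∂π_I/∂q_I = 103 - 10q_I = 0, so q_I = 103/10.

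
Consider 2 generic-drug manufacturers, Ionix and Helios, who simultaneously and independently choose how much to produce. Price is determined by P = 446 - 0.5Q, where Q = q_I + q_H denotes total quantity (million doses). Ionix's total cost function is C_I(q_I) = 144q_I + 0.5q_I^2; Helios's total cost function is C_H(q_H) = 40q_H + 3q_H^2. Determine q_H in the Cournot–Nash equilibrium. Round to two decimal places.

48.07

Ionix's profit: π_I = (446 - 0.5Q)q_I - (144q_I + (1/2)q_I²). Setting ∂π_I/∂q_I = 0: 302 - 2q_I - (1/2)(q_H) = 0.
Helios's profit: π_H = (446 - 0.5Q)q_H - (40q_H + 3q_H²). Setting ∂π_H/∂q_H = 0: 406 - 7q_H - (1/2)(q_I) = 0.
So q_I = (302 - (1/2)q_H)/2 and q_H = (406 - (1/2)q_I)/7.
Solving the pair: q_I = 138.9818, q_H = 48.0727.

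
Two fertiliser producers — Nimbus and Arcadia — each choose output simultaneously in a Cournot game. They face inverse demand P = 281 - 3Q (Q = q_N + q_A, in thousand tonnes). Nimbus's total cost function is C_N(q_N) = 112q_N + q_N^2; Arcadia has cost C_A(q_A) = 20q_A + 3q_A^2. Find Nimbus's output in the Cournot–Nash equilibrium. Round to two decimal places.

Nimbus's profit: π_N = (281 - 3Q)q_N - (112q_N + q_N²). Setting ∂π_N/∂q_N = 0: 169 - 8q_N - 3(q_A) = 0.
Arcadia's first-order condition: 261 - 12q_A - 3(q_N) = 0.
Rearranging gives the reaction functions q_N = (169 - 3q_A)/8 and q_A = (261 - 3q_N)/12.
Solving the pair: q_N = 415/29, q_A = 527/29.

14.31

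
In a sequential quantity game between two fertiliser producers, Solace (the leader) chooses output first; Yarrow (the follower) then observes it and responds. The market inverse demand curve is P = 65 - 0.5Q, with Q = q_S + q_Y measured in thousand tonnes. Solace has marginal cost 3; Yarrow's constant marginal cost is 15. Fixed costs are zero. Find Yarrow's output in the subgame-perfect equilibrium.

Solve by backward induction. Given q_S, the follower Yarrow maximises π_Y = (65 - (1/2)q_S - (1/2)q_Y)q_Y - 15q_Y.
Follower FOC: 50 - (1/2)q_S - q_Y = 0, so q_Y(q_S) = (50 - (1/2)q_S).
The leader anticipates this reaction. Substituting into P = 65 - 0.5Q gives P = 40 - (1/4)q_S, so π_S = (40 - (1/4)q_S)q_S - 3q_S.
The leader's first-order condition 37 - (1/2)q_S = 0 yields q_S = 74.
Then q_Y = (50 - (1/2)·74) = 13.

13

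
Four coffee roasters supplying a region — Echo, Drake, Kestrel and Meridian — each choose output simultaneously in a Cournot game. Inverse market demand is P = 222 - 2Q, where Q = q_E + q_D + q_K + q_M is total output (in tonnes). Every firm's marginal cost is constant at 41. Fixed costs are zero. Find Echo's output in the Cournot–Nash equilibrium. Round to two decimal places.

18.10

Each firm earns π_i = (222 - 2Q)q_i - 41q_i.
First-order condition (treating rivals' output as given): 181 - 4q_i - 2·Σ_{j≠i} q_j = 0.
With identical firms every q_j equals q_i, so Σ_{j≠i} q_j = 3q_i and 181 = 10q_i, giving q_i = 181/10.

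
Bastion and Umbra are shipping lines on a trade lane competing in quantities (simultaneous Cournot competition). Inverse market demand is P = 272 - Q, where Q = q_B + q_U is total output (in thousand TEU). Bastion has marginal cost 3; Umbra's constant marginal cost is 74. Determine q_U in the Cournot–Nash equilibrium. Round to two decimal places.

42.33

Bastion's profit: π_B = (272 - Q)q_B - (3q_B). Setting ∂π_B/∂q_B = 0: 269 - 2q_B - (q_U) = 0.
Umbra's first-order condition: 198 - 2q_U - (q_B) = 0.
Rearranging gives the reaction functions q_B = (269 - q_U)/2 and q_U = (198 - q_B)/2.
Substituting one into the other gives q_B = 340/3 and q_U = 127/3.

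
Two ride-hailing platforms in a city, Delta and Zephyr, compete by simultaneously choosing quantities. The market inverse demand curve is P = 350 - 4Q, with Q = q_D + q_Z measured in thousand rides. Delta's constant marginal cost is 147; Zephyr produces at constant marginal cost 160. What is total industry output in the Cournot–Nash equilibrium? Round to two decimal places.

Delta's profit: π_D = (350 - 4Q)q_D - (147q_D). Setting ∂π_D/∂q_D = 0: 203 - 8q_D - 4(q_Z) = 0.
Zephyr's first-order condition: 190 - 8q_Z - 4(q_D) = 0.
So q_D = (203 - 4q_Z)/8 and q_Z = (190 - 4q_D)/8.
Solving the pair: q_D = 18, q_Z = 59/4.
Total output Q = 18 + 59/4 = 131/4.

32.75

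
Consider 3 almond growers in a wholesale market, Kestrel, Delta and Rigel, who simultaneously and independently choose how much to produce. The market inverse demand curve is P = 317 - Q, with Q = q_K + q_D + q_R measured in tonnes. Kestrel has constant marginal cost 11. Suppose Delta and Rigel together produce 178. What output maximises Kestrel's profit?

64

With rivals' combined output fixed at 178, Kestrel's profit is π_K = (317 - 178 - q_K)q_K - (11q_K) = (139 - q_K)q_K - (11q_K).
∂π_K/∂q_K = 128 - 2q_K = 0, so q_K = 64.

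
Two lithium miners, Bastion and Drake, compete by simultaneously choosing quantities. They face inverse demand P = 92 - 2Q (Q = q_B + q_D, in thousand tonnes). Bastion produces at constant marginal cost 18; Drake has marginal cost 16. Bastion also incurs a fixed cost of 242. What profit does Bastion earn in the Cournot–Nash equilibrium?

46

Bastion's profit: π_B = (92 - 2Q)q_B - (18q_B). Setting ∂π_B/∂q_B = 0: 74 - 4q_B - 2(q_D) = 0.
Drake's first-order condition: 76 - 4q_D - 2(q_B) = 0.
So q_B = (74 - 2q_D)/4 and q_D = (76 - 2q_B)/4.
Substituting one into the other gives q_B = 12 and q_D = 13.
Price P = 92 - 2·25 = 42.
Bastion's profit: (42 - 18)·12 - 242 = 46.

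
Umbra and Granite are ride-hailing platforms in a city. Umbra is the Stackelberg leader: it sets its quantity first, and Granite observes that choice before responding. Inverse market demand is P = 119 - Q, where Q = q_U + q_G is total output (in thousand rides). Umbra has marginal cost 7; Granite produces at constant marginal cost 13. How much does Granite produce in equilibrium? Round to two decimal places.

Solve by backward induction. Given q_U, the follower Granite maximises π_G = (119 - q_U - q_G)q_G - 13q_G.
∂π_G/∂q_G = 106 - q_U - 2q_G = 0 gives the reaction function q_G = (106 - q_U)/2.
Umbra substitutes q_G(q_U) into its own profit: π_U = q_U(119 - q_U - (106 - q_U)/2) - 7q_U = (66 - (1/2)q_U)q_U - 7q_U.
Maximising: ∂π_U/∂q_U = 59 - q_U = 0, giving q_U = 59.
Then q_G = (106 - 59)/2 = 47/2.

23.50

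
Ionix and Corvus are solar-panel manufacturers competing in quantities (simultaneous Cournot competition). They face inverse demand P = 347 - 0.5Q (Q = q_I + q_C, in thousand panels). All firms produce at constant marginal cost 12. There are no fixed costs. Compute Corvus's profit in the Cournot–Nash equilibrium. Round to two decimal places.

24938.89

A representative firm's profit is π_i = q_i(347 - 0.5Q) - 12q_i.
First-order condition (treating rivals' output as given): 335 - q_i - (1/2)q_j = 0.
By symmetry each firm produces the same amount; substituting q_j = q_i yields q_i = 335/(3/2) = 670/3.
Price P = 347 - (1/2)·(1340/3) = 371/3.
Corvus's profit: (371/3 - 12)·(670/3) = 24938.8889.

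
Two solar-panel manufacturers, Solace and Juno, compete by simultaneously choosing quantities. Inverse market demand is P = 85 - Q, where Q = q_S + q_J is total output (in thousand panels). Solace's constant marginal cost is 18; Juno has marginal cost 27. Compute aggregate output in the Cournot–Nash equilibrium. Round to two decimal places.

Solace's profit: π_S = (85 - Q)q_S - (18q_S). Setting ∂π_S/∂q_S = 0: 67 - 2q_S - (q_J) = 0.
Juno's profit: π_J = (85 - Q)q_J - (27q_J). Setting ∂π_J/∂q_J = 0: 58 - 2q_J - (q_S) = 0.
So q_S = (67 - q_J)/2 and q_J = (58 - q_S)/2.
Substituting one into the other gives q_S = 76/3 and q_J = 49/3.
Total output Q = 76/3 + 49/3 = 125/3.

41.67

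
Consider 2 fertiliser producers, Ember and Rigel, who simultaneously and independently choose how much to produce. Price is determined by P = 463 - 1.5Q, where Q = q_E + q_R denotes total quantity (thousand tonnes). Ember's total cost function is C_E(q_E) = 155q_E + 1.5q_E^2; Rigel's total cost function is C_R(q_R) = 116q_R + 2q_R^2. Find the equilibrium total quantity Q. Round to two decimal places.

Ember's profit: π_E = (463 - 1.5Q)q_E - (155q_E + (3/2)q_E²). Setting ∂π_E/∂q_E = 0: 308 - 6q_E - (3/2)(q_R) = 0.
Rigel's profit: π_R = (463 - 1.5Q)q_R - (116q_R + 2q_R²). Setting ∂π_R/∂q_R = 0: 347 - 7q_R - (3/2)(q_E) = 0.
Best responses: q_E = (308 - (3/2)q_R)/6, q_R = (347 - (3/2)q_E)/7.
Solving the pair: q_E = 41.1447, q_R = 40.7547.
Total output Q = 41.1447 + 40.7547 = 81.8994.

81.90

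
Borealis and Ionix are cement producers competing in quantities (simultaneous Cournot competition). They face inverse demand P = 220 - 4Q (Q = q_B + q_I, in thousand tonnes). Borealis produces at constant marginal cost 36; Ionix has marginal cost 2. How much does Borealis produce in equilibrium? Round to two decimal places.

Borealis's profit: π_B = (220 - 4Q)q_B - (36q_B). Setting ∂π_B/∂q_B = 0: 184 - 8q_B - 4(q_I) = 0.
Ionix's first-order condition: 218 - 8q_I - 4(q_B) = 0.
Rearranging gives the reaction functions q_B = (184 - 4q_I)/8 and q_I = (218 - 4q_B)/8.
Solving the pair: q_B = 25/2, q_I = 21.

12.50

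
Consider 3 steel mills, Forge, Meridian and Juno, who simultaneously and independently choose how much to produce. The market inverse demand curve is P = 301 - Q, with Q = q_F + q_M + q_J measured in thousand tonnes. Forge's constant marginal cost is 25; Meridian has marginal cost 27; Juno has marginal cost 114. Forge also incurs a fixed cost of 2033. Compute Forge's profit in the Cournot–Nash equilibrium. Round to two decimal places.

Forge's profit: π_F = (301 - Q)q_F - (25q_F). Setting ∂π_F/∂q_F = 0: 276 - 2q_F - (q_M + q_J) = 0.
Meridian's profit: π_M = (301 - Q)q_M - (27q_M). Setting ∂π_M/∂q_M = 0: 274 - 2q_M - (q_F + q_J) = 0.
Juno's profit: π_J = (301 - Q)q_J - (114q_J). Setting ∂π_J/∂q_J = 0: 187 - 2q_J - (q_F + q_M) = 0.
Summing all 3 equations gives 737 − 4Q = 0, hence Q = 737/4.
Back-substituting: q_F = (276 − 737/4) = 367/4, q_M = (274 − 737/4) = 359/4, q_J = (187 − 737/4) = 11/4.
Price P = 301 - 737/4 = 467/4.
Forge's profit: (467/4 - 25)·(367/4) - 2033 = 6385.0625.

6385.06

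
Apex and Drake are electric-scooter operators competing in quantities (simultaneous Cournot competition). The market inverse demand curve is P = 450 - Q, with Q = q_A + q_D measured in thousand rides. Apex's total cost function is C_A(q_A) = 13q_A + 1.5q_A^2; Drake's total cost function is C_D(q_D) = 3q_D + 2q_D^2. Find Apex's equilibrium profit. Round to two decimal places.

14062.50

Apex's profit: π_A = (450 - Q)q_A - (13q_A + (3/2)q_A²). Setting ∂π_A/∂q_A = 0: 437 - 5q_A - (q_D) = 0.
Drake's first-order condition: 447 - 6q_D - (q_A) = 0.
Best responses: q_A = (437 - q_D)/5, q_D = (447 - q_A)/6.
Solving the pair: q_A = 75, q_D = 62.
Price P = 450 - 137 = 313.
Apex's profit: 313·75 - 13·75 - (3/2)·75² = 14062.5000.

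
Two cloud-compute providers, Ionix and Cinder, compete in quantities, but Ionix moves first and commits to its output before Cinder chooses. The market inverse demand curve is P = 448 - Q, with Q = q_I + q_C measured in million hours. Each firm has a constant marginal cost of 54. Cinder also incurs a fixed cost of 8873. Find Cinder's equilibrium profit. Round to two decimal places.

The follower Cinder best-responds to any q_I: π_C = (448 - Q)q_C - 54q_C.
∂π_C/∂q_C = 394 - q_I - 2q_C = 0 gives the reaction function q_C = (394 - q_I)/2.
Ionix substitutes q_C(q_I) into its own profit: π_I = q_I(448 - q_I - (394 - q_I)/2) - 54q_I = (251 - (1/2)q_I)q_I - 54q_I.
Leader FOC: 197 - q_I = 0, so q_I = 197.
Then q_C = (394 - 197)/2 = 197/2.
Price P = 448 - 591/2 = 305/2.
Cinder's profit: (305/2 - 54)·(197/2) - 8873 = 829.2500.

829.25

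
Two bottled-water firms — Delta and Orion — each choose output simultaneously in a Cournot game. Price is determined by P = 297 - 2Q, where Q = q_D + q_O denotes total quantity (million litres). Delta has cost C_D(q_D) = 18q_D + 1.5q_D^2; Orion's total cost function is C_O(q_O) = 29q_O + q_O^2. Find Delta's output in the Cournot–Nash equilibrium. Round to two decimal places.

Delta's profit: π_D = (297 - 2Q)q_D - (18q_D + (3/2)q_D²). Setting ∂π_D/∂q_D = 0: 279 - 7q_D - 2(q_O) = 0.
Orion's profit: π_O = (297 - 2Q)q_O - (29q_O + q_O²). Setting ∂π_O/∂q_O = 0: 268 - 6q_O - 2(q_D) = 0.
So q_D = (279 - 2q_O)/7 and q_O = (268 - 2q_D)/6.
Substituting one into the other gives q_D = 569/19 and q_O = 659/19.

29.95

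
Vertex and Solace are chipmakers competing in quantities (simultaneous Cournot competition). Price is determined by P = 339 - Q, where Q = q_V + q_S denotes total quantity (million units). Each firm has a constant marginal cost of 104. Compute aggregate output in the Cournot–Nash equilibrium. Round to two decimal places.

156.67

Each firm earns π_i = (339 - Q)q_i - 104q_i.
First-order condition (treating rivals' output as given): 235 - 2q_i - q_j = 0.
By symmetry each firm produces the same amount; substituting q_j = q_i yields q_i = 235/3.
Total output Q = 235/3 + 235/3 = 470/3.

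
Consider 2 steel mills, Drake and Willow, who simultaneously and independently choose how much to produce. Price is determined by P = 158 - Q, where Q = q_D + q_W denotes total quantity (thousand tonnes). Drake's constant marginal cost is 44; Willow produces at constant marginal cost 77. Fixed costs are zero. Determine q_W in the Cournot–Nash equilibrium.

16

Drake's profit: π_D = (158 - Q)q_D - (44q_D). Setting ∂π_D/∂q_D = 0: 114 - 2q_D - (q_W) = 0.
Willow's profit: π_W = (158 - Q)q_W - (77q_W). Setting ∂π_W/∂q_W = 0: 81 - 2q_W - (q_D) = 0.
Rearranging gives the reaction functions q_D = (114 - q_W)/2 and q_W = (81 - q_D)/2.
Solving the pair: q_D = 49, q_W = 16.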